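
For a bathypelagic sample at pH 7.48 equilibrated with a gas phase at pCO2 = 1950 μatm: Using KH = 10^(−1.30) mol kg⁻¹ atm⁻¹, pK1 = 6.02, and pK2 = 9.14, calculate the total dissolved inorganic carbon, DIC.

DIC = 2.98 mmol/kg

[CO2*] = KH · pCO2 = 10^(−1.30) × 1950×10^-6 = 9.773×10^-5 mol/kg
α₀ = 1/(1 + K1/[H⁺] + K1K2/[H⁺]²) = 1/(1 + 10^+1.46 + 10^-0.20) = 0.03282
DIC = [CO2*]/α₀ = 9.773×10^-5 / 0.03282 = 2.98 mmol/kg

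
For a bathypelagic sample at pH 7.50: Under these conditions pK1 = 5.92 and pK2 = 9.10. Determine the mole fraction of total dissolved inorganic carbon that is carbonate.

α₂ = 1 / (1 + [H⁺]/K2 + [H⁺]²/(K1K2)) = 1 / (1 + 10^+1.60 + 10^+0.02)
   = 1 / (1 + 39.811 + 1.0471) = 1/41.858 = 0.02389

α₂ = 0.0239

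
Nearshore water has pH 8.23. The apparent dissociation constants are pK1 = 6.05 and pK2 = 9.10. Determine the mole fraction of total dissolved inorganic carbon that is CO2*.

α₀ = 1 / (1 + K1/[H⁺] + K1K2/[H⁺]²) = 1 / (1 + 10^+2.18 + 10^+1.31)
   = 1 / (1 + 151.36 + 20.417) = 1/172.77 = 0.005788

α₀ = 0.00579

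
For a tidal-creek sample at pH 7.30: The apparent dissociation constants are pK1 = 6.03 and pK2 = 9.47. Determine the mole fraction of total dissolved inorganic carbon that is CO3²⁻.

α₂ = 1 / (1 + [H⁺]/K2 + [H⁺]²/(K1K2)) = 1 / (1 + 10^+2.17 + 10^+0.90)
   = 1 / (1 + 147.91 + 7.9433) = 1/156.85 = 0.006375

α₂ = 0.00638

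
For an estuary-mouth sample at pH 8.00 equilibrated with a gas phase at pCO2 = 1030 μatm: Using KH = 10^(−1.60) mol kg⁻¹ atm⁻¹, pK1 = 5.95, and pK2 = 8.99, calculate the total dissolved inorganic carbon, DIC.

DIC = 3.23 mmol/kg

[CO2*] = KH · pCO2 = 10^(−1.60) × 1030×10^-6 = 2.587×10^-5 mol/kg
α₀ = 1/(1 + K1/[H⁺] + K1K2/[H⁺]²) = 1/(1 + 10^+2.05 + 10^+1.06) = 0.008020
DIC = [CO2*]/α₀ = 2.587×10^-5 / 0.008020 = 3.23 mmol/kg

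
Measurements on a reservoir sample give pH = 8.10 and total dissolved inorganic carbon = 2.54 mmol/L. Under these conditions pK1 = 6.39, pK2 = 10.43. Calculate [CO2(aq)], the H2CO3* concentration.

α₀ = 1 / (1 + K1/[H⁺] + K1K2/[H⁺]²) = 1 / (1 + 10^+1.71 + 10^-0.62)
   = 1 / (1 + 51.286 + 0.23988) = 1/52.526 = 0.01904
[CO2*] = α₀ × DIC = 0.01904 × 2.54 = 0.0484 mmol/L

[CO2*] = 0.0484 mmol/L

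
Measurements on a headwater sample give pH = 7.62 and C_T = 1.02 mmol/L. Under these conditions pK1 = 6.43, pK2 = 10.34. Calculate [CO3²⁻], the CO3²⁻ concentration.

α₂ = 1 / (1 + [H⁺]/K2 + [H⁺]²/(K1K2)) = 1 / (1 + 10^+2.72 + 10^+1.53)
   = 1 / (1 + 524.81 + 33.884) = 1/559.69 = 0.001787
[CO3²⁻] = α₂ × DIC = 0.001787 × 1.02 = 0.00182 mmol/L = 1.82 μmol/L

[CO3²⁻] = 1.82 μmol/L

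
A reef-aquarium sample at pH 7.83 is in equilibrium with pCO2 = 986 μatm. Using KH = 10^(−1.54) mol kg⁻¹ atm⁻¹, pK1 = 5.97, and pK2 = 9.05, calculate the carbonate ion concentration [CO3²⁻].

[CO3²⁻] = 0.124 mmol/kg

[CO2*] = KH · pCO2 = 10^(−1.54) × 986×10^-6 = 2.844×10^-5 mol/kg
α₀ = 1/(1 + K1/[H⁺] + K1K2/[H⁺]²) = 1/(1 + 10^+1.86 + 10^+0.64) = 0.01285
DIC = [CO2*]/α₀ = 2.844×10^-5 / 0.01285 = 2.213 mmol/kg
[CO3²⁻] = α₂·DIC; α₂ = 0.05610, so [CO3²⁻] = 0.05610 × 2.213 = 0.124 mmol/kg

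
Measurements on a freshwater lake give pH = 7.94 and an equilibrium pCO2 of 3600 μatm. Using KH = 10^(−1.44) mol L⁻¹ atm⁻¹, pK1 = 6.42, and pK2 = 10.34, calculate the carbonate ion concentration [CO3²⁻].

[CO3²⁻] = 17.2 μmol/L

[CO2*] = KH · pCO2 = 10^(−1.44) × 3600×10^-6 = 1.307×10^-4 mol/L
α₀ = 1/(1 + K1/[H⁺] + K1K2/[H⁺]²) = 1/(1 + 10^+1.52 + 10^-0.88) = 0.02920
DIC = [CO2*]/α₀ = 1.307×10^-4 / 0.02920 = 4.476 mmol/L
[CO3²⁻] = α₂·DIC; α₂ = 0.003849, so [CO3²⁻] = 0.003849 × 4.476 = 0.0172 mmol/L = 17.2 μmol/L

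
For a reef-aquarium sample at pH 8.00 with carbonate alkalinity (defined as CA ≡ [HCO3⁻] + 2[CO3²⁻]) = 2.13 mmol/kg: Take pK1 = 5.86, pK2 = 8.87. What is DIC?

DIC = 1.92 mmol/kg

CA = [HCO3⁻] + 2[CO3²⁻] = (α₁ + 2α₂)·DIC
At pH 8.00: [H⁺]/K1 = 10^-2.14 = 0.0072444, K2/[H⁺] = 10^-0.87 = 0.13490
α₁ = 1/(1 + 0.0072444 + 0.13490) = 1/1.1421 = 0.8755; α₂ = α₁·K2/[H⁺] = 0.1181
α₁ + 2α₂ = 1.1118
DIC = CA / (α₁ + 2α₂) = 2.13 / 1.1118 = 1.92 mmol/kg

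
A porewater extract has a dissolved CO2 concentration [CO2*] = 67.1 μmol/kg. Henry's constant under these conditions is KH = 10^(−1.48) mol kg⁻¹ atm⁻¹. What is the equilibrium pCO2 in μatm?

KH = 10^(−1.48) = 3.311×10^-2 mol kg⁻¹ atm⁻¹
pCO2 = [CO2*]/KH = 67.1×10^-6 / 3.311×10^-2 = 2.03×10^-3 atm = 2030 μatm

pCO2 = 2030 μatm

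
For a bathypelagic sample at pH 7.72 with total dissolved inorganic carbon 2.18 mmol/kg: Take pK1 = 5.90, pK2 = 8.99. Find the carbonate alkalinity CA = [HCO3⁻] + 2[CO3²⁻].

CA = 2.26 mmol/kg

CA = [HCO3⁻] + 2[CO3²⁻] = (α₁ + 2α₂)·DIC
At pH 7.72: [H⁺]/K1 = 10^-1.82 = 0.015136, K2/[H⁺] = 10^-1.27 = 0.053703
α₁ = 1/(1 + 0.015136 + 0.053703) = 1/1.0688 = 0.9356; α₂ = α₁·K2/[H⁺] = 0.05024
α₁ + 2α₂ = 1.0361
CA = 1.0361 × 2.18 = 2.26 mmol/kg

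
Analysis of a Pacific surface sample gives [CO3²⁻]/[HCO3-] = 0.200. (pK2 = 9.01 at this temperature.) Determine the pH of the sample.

From K2 = [H⁺][CO3²⁻]/[HCO3-]:  pH = pK2 + log₁₀([CO3²⁻]/[HCO3-])
log₁₀(0.200) = -0.699
pH = 9.01 + (-0.699) = 8.31

pH = 8.31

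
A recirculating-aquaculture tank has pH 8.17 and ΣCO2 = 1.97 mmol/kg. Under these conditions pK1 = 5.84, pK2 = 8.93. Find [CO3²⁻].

α₂ = 1 / (1 + [H⁺]/K2 + [H⁺]²/(K1K2)) = 1 / (1 + 10^+0.76 + 10^-1.57)
   = 1 / (1 + 5.7544 + 0.026915) = 1/6.7813 = 0.1475
[CO3²⁻] = α₂ × DIC = 0.1475 × 1.97 = 0.291 mmol/kg

[CO3²⁻] = 0.291 mmol/kg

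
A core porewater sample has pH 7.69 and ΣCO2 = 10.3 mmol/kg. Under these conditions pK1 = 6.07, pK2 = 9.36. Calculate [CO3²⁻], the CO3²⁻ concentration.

α₂ = 1 / (1 + [H⁺]/K2 + [H⁺]²/(K1K2)) = 1 / (1 + 10^+1.67 + 10^+0.05)
   = 1 / (1 + 46.774 + 1.1220) = 1/48.896 = 0.02045
[CO3²⁻] = α₂ × DIC = 0.02045 × 10.3 = 0.211 mmol/kg

[CO3²⁻] = 0.211 mmol/kg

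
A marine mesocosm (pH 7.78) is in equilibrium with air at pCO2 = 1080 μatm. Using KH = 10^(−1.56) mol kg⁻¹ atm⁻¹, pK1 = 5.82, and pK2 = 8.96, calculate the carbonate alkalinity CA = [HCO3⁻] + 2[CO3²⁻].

[CO2*] = KH · pCO2 = 10^(−1.56) × 1080×10^-6 = 2.975×10^-5 mol/kg
α₀ = 1/(1 + K1/[H⁺] + K1K2/[H⁺]²) = 1/(1 + 10^+1.96 + 10^+0.78) = 0.01018
DIC = [CO2*]/α₀ = 2.975×10^-5 / 0.01018 = 2.922 mmol/kg
CA = (α₁ + 2α₂)·DIC = (0.9285 + 2×0.06134) × 2.922 = 3.07 mmol/kg

CA = 3.07 mmol/kg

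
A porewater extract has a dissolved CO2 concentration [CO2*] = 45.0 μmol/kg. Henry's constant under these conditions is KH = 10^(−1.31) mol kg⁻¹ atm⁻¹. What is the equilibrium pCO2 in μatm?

KH = 10^(−1.31) = 4.898×10^-2 mol kg⁻¹ atm⁻¹
pCO2 = [CO2*]/KH = 45.0×10^-6 / 4.898×10^-2 = 9.19×10^-4 atm = 919 μatm

pCO2 = 919 μatm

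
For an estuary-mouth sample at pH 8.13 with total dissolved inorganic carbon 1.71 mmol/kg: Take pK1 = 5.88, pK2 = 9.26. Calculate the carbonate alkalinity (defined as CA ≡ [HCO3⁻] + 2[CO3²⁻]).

CA = 1.82 mmol/kg

CA = [HCO3⁻] + 2[CO3²⁻] = (α₁ + 2α₂)·DIC
At pH 8.13: [H⁺]/K1 = 10^-2.25 = 0.0056234, K2/[H⁺] = 10^-1.13 = 0.074131
α₁ = 1/(1 + 0.0056234 + 0.074131) = 1/1.0798 = 0.9261; α₂ = α₁·K2/[H⁺] = 0.06866
α₁ + 2α₂ = 1.0634
CA = 1.0634 × 1.71 = 1.82 mmol/kg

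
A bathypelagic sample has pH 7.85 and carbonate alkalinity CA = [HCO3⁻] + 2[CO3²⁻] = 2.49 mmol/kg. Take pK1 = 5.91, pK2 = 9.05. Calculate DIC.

DIC = 2.38 mmol/kg

CA = [HCO3⁻] + 2[CO3²⁻] = (α₁ + 2α₂)·DIC
At pH 7.85: [H⁺]/K1 = 10^-1.94 = 0.011482, K2/[H⁺] = 10^-1.20 = 0.063096
α₁ = 1/(1 + 0.011482 + 0.063096) = 1/1.0746 = 0.9306; α₂ = α₁·K2/[H⁺] = 0.05872
α₁ + 2α₂ = 1.0480
DIC = CA / (α₁ + 2α₂) = 2.49 / 1.0480 = 2.38 mmol/kg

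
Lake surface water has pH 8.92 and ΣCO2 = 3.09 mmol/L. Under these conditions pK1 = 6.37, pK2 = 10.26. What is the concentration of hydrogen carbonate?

α₁ = 1 / (1 + [H⁺]/K1 + K2/[H⁺]) = 1 / (1 + 10^-2.55 + 10^-1.34)
   = 1 / (1 + 0.0028184 + 0.045709) = 1/1.0485 = 0.9537
[HCO3⁻] = α₁ × DIC = 0.9537 × 3.09 = 2.95 mmol/L

[HCO3⁻] = 2.95 mmol/L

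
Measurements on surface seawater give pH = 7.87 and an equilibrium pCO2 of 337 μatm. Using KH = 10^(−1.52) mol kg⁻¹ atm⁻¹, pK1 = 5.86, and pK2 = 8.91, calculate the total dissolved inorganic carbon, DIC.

[CO2*] = KH · pCO2 = 10^(−1.52) × 337×10^-6 = 1.018×10^-5 mol/kg
α₀ = 1/(1 + K1/[H⁺] + K1K2/[H⁺]²) = 1/(1 + 10^+2.01 + 10^+0.97) = 0.008876
DIC = [CO2*]/α₀ = 1.018×10^-5 / 0.008876 = 1.15 mmol/kg

DIC = 1.15 mmol/kg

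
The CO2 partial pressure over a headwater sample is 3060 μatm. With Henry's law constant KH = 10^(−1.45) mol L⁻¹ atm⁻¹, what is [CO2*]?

KH = 10^(−1.45) = 3.548×10^-2 mol L⁻¹ atm⁻¹
[CO2*] = KH · pCO2 = 3.548×10^-2 × 3060×10^-6 atm = 1.09×10^-4 mol/L

[CO2*] = 109 μmol/L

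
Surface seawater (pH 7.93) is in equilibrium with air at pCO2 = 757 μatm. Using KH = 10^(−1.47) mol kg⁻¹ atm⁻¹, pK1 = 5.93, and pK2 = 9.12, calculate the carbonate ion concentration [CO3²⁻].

[CO3²⁻] = 0.166 mmol/kg

[CO2*] = KH · pCO2 = 10^(−1.47) × 757×10^-6 = 2.565×10^-5 mol/kg
α₀ = 1/(1 + K1/[H⁺] + K1K2/[H⁺]²) = 1/(1 + 10^+2.00 + 10^+0.81) = 0.009306
DIC = [CO2*]/α₀ = 2.565×10^-5 / 0.009306 = 2.756 mmol/kg
[CO3²⁻] = α₂·DIC; α₂ = 0.06009, so [CO3²⁻] = 0.06009 × 2.756 = 0.166 mmol/kg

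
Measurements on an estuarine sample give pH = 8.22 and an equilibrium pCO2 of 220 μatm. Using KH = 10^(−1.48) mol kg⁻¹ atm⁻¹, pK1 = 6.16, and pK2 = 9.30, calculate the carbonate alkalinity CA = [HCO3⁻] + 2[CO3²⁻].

[CO2*] = KH · pCO2 = 10^(−1.48) × 220×10^-6 = 7.285×10^-6 mol/kg
α₀ = 1/(1 + K1/[H⁺] + K1K2/[H⁺]²) = 1/(1 + 10^+2.06 + 10^+0.98) = 0.007977
DIC = [CO2*]/α₀ = 7.285×10^-6 / 0.007977 = 0.9133 mmol/kg
CA = (α₁ + 2α₂)·DIC = (0.9158 + 2×0.07618) × 0.9133 = 0.976 mmol/kg

CA = 0.976 mmol/kg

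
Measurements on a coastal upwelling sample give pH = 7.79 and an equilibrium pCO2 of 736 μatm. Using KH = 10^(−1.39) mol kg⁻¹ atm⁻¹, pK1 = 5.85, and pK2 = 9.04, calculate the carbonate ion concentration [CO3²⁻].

[CO3²⁻] = 0.147 mmol/kg

[CO2*] = KH · pCO2 = 10^(−1.39) × 736×10^-6 = 2.998×10^-5 mol/kg
α₀ = 1/(1 + K1/[H⁺] + K1K2/[H⁺]²) = 1/(1 + 10^+1.94 + 10^+0.69) = 0.01075
DIC = [CO2*]/α₀ = 2.998×10^-5 / 0.01075 = 2.788 mmol/kg
[CO3²⁻] = α₂·DIC; α₂ = 0.05267, so [CO3²⁻] = 0.05267 × 2.788 = 0.147 mmol/kg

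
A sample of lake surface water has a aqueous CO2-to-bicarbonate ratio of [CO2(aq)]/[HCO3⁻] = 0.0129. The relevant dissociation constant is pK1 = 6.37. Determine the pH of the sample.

From K1 = [H⁺][HCO3⁻]/[CO2(aq)]:  pH = pK1 − log₁₀([CO2(aq)]/[HCO3⁻])
log₁₀(0.0129) = -1.889
pH = 6.37 − (-1.889) = 8.26

pH = 8.26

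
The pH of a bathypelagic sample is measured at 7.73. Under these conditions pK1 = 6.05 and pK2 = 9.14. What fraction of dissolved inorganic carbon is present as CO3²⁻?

α₂ = 0.0367

α₂ = 1 / (1 + [H⁺]/K2 + [H⁺]²/(K1K2)) = 1 / (1 + 10^+1.41 + 10^-0.27)
   = 1 / (1 + 25.704 + 0.53703) = 1/27.241 = 0.03671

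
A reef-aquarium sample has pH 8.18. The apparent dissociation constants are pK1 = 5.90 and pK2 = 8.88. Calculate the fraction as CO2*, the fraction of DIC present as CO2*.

α₀ = 1 / (1 + K1/[H⁺] + K1K2/[H⁺]²) = 1 / (1 + 10^+2.28 + 10^+1.58)
   = 1 / (1 + 190.55 + 38.019) = 1/229.57 = 0.004356

α₀ = 0.00436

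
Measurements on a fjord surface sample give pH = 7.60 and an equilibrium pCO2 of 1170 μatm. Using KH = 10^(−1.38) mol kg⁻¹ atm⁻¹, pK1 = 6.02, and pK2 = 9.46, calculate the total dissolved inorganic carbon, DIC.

[CO2*] = KH · pCO2 = 10^(−1.38) × 1170×10^-6 = 4.877×10^-5 mol/kg
α₀ = 1/(1 + K1/[H⁺] + K1K2/[H⁺]²) = 1/(1 + 10^+1.58 + 10^-0.28) = 0.02529
DIC = [CO2*]/α₀ = 4.877×10^-5 / 0.02529 = 1.93 mmol/kg

DIC = 1.93 mmol/kg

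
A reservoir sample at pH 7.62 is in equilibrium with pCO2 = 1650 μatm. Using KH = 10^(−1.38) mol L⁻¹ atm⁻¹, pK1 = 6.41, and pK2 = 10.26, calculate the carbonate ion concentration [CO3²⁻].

[CO2*] = KH · pCO2 = 10^(−1.38) × 1650×10^-6 = 6.878×10^-5 mol/L
α₀ = 1/(1 + K1/[H⁺] + K1K2/[H⁺]²) = 1/(1 + 10^+1.21 + 10^-1.43) = 0.05795
DIC = [CO2*]/α₀ = 6.878×10^-5 / 0.05795 = 1.187 mmol/L
[CO3²⁻] = α₂·DIC; α₂ = 0.002153, so [CO3²⁻] = 0.002153 × 1.187 = 0.00256 mmol/L = 2.56 μmol/L

[CO3²⁻] = 2.56 μmol/L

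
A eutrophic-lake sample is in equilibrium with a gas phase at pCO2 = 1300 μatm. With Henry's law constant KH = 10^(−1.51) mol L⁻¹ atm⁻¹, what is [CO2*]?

[CO2*] = 40.2 μmol/L

KH = 10^(−1.51) = 3.090×10^-2 mol L⁻¹ atm⁻¹
[CO2*] = KH · pCO2 = 3.090×10^-2 × 1300×10^-6 atm = 4.02×10^-5 mol/L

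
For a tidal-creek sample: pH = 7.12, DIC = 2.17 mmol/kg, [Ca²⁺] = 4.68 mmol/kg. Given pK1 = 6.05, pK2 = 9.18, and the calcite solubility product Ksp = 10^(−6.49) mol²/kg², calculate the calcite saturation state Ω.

α₂ = 1 / (1 + [H⁺]/K2 + [H⁺]²/(K1K2)) = 1 / (1 + 10^+2.06 + 10^+0.99)
   = 1 / (1 + 114.82 + 9.7724) = 1/125.59 = 0.007963
[CO3²⁻] = α₂ × DIC = 0.007963 × 2.17 = 0.01728 mmol/kg = 17.28 μmol/kg
Ksp = 10^(−6.49) = 3.236×10^-7
Ω = [Ca²⁺][CO3²⁻]/Ksp = (4.68×10^-3)(1.728×10^-5) / 3.236×10^-7 = 0.250

Ω = 0.250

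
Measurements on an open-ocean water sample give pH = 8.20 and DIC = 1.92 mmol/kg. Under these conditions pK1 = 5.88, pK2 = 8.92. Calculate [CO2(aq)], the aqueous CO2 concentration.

[CO2*] = 7.69 μmol/kg

α₀ = 1 / (1 + K1/[H⁺] + K1K2/[H⁺]²) = 1 / (1 + 10^+2.32 + 10^+1.60)
   = 1 / (1 + 208.93 + 39.811) = 1/249.74 = 0.004004
[CO2*] = α₀ × DIC = 0.004004 × 1.92 = 0.00769 mmol/kg = 7.69 μmol/kg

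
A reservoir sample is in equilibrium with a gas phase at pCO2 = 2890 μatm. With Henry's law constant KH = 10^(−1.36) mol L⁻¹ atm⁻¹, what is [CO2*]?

[CO2*] = 126 μmol/L

KH = 10^(−1.36) = 4.365×10^-2 mol L⁻¹ atm⁻¹
[CO2*] = KH · pCO2 = 4.365×10^-2 × 2890×10^-6 atm = 1.26×10^-4 mol/L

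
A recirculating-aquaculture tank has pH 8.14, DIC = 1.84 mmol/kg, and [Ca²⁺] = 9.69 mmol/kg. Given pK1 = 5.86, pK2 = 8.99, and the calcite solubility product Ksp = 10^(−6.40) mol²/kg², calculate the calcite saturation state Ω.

α₂ = 1 / (1 + [H⁺]/K2 + [H⁺]²/(K1K2)) = 1 / (1 + 10^+0.85 + 10^-1.43)
   = 1 / (1 + 7.0795 + 0.037154) = 1/8.1166 = 0.1232
[CO3²⁻] = α₂ × DIC = 0.1232 × 1.84 = 0.2267 mmol/kg
Ksp = 10^(−6.40) = 3.981×10^-7
Ω = [Ca²⁺][CO3²⁻]/Ksp = (9.69×10^-3)(2.267×10^-4) / 3.981×10^-7 = 5.52

Ω = 5.52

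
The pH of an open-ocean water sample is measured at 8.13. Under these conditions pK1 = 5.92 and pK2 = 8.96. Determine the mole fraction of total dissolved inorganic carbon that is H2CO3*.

α₀ = 0.00534

α₀ = 1 / (1 + K1/[H⁺] + K1K2/[H⁺]²) = 1 / (1 + 10^+2.21 + 10^+1.38)
   = 1 / (1 + 162.18 + 23.988) = 1/187.17 = 0.005343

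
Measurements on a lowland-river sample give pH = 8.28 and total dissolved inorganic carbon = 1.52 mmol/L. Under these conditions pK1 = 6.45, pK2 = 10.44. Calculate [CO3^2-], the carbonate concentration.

[CO3²⁻] = 10.3 μmol/L

α₂ = 1 / (1 + [H⁺]/K2 + [H⁺]²/(K1K2)) = 1 / (1 + 10^+2.16 + 10^+0.33)
   = 1 / (1 + 144.54 + 2.1380) = 1/147.68 = 0.006771
[CO3²⁻] = α₂ × DIC = 0.006771 × 1.52 = 0.0103 mmol/L = 10.3 μmol/L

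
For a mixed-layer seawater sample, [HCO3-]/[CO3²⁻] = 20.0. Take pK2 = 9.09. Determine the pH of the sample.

pH = 7.79

From K2 = [H⁺][CO3²⁻]/[HCO3-]:  pH = pK2 − log₁₀([HCO3-]/[CO3²⁻])
log₁₀(20.0) = +1.301
pH = 9.09 − (+1.301) = 7.79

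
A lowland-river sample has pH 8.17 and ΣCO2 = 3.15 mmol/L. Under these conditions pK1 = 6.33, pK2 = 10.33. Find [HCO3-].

α₁ = 1 / (1 + [H⁺]/K1 + K2/[H⁺]) = 1 / (1 + 10^-1.84 + 10^-2.16)
   = 1 / (1 + 0.014454 + 0.0069183) = 1/1.0214 = 0.9791
[HCO3⁻] = α₁ × DIC = 0.9791 × 3.15 = 3.08 mmol/L

[HCO3⁻] = 3.08 mmol/L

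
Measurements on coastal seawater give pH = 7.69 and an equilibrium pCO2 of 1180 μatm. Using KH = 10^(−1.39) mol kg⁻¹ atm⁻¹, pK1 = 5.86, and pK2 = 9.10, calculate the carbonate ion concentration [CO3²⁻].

[CO2*] = KH · pCO2 = 10^(−1.39) × 1180×10^-6 = 4.807×10^-5 mol/kg
α₀ = 1/(1 + K1/[H⁺] + K1K2/[H⁺]²) = 1/(1 + 10^+1.83 + 10^+0.42) = 0.01404
DIC = [CO2*]/α₀ = 4.807×10^-5 / 0.01404 = 3.425 mmol/kg
[CO3²⁻] = α₂·DIC; α₂ = 0.03692, so [CO3²⁻] = 0.03692 × 3.425 = 0.126 mmol/kg

[CO3²⁻] = 0.126 mmol/kg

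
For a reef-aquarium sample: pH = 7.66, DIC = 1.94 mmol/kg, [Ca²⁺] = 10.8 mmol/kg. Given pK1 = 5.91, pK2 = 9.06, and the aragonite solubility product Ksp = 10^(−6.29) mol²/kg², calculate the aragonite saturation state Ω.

α₂ = 1 / (1 + [H⁺]/K2 + [H⁺]²/(K1K2)) = 1 / (1 + 10^+1.40 + 10^-0.35)
   = 1 / (1 + 25.119 + 0.44668) = 1/26.566 = 0.03764
[CO3²⁻] = α₂ × DIC = 0.03764 × 1.94 = 0.07303 mmol/kg
Ksp = 10^(−6.29) = 5.129×10^-7
Ω = [Ca²⁺][CO3²⁻]/Ksp = (10.8×10^-3)(7.303×10^-5) / 5.129×10^-7 = 1.54

Ω = 1.54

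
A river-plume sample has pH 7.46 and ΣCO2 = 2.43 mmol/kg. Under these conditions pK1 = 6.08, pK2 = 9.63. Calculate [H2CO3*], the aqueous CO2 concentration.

α₀ = 1 / (1 + K1/[H⁺] + K1K2/[H⁺]²) = 1 / (1 + 10^+1.38 + 10^-0.79)
   = 1 / (1 + 23.988 + 0.16218) = 1/25.151 = 0.03976
[CO2*] = α₀ × DIC = 0.03976 × 2.43 = 0.0966 mmol/kg

[CO2*] = 0.0966 mmol/kg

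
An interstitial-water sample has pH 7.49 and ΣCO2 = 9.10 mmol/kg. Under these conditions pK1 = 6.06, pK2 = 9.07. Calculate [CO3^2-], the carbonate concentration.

α₂ = 1 / (1 + [H⁺]/K2 + [H⁺]²/(K1K2)) = 1 / (1 + 10^+1.58 + 10^+0.15)
   = 1 / (1 + 38.019 + 1.4125) = 1/40.431 = 0.02473
[CO3²⁻] = α₂ × DIC = 0.02473 × 9.10 = 0.225 mmol/kg

[CO3²⁻] = 0.225 mmol/kg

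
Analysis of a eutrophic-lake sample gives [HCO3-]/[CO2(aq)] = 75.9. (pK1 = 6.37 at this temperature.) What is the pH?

pH = 8.25

From K1 = [H⁺][HCO3-]/[CO2(aq)]:  pH = pK1 + log₁₀([HCO3-]/[CO2(aq)])
log₁₀(75.9) = +1.880
pH = 6.37 + (+1.880) = 8.25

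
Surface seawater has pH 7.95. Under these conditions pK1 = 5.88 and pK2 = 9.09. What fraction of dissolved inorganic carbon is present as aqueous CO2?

α₀ = 0.00787

α₀ = 1 / (1 + K1/[H⁺] + K1K2/[H⁺]²) = 1 / (1 + 10^+2.07 + 10^+0.93)
   = 1 / (1 + 117.49 + 8.5114) = 1/127.00 = 0.007874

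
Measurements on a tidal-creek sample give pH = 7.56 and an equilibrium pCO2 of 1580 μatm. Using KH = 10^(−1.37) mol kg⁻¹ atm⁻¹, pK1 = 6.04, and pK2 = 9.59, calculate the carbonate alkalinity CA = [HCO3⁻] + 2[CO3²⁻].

CA = 2.27 mmol/kg

[CO2*] = KH · pCO2 = 10^(−1.37) × 1580×10^-6 = 6.740×10^-5 mol/kg
α₀ = 1/(1 + K1/[H⁺] + K1K2/[H⁺]²) = 1/(1 + 10^+1.52 + 10^-0.51) = 0.02905
DIC = [CO2*]/α₀ = 6.740×10^-5 / 0.02905 = 2.320 mmol/kg
CA = (α₁ + 2α₂)·DIC = (0.9620 + 2×0.008978) × 2.320 = 2.27 mmol/kg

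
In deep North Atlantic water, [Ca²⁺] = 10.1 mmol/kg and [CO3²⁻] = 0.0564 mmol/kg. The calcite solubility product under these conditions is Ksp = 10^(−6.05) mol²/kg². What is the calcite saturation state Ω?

Ω = 0.639

Ksp = 10^(−6.05) = 8.913×10^-7
Ω = [Ca²⁺][CO3²⁻]/Ksp = (10.1×10^-3)(0.0564×10^-3) / 8.913×10^-7 = 0.639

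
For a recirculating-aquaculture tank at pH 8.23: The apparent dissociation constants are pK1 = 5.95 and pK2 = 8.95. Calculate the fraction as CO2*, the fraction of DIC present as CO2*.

α₀ = 1 / (1 + K1/[H⁺] + K1K2/[H⁺]²) = 1 / (1 + 10^+2.28 + 10^+1.56)
   = 1 / (1 + 190.55 + 36.308) = 1/227.85 = 0.004389

α₀ = 0.00439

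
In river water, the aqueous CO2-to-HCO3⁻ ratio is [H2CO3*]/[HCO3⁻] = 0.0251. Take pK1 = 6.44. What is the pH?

pH = 8.04

From K1 = [H⁺][HCO3⁻]/[H2CO3*]:  pH = pK1 − log₁₀([H2CO3*]/[HCO3⁻])
log₁₀(0.0251) = -1.600
pH = 6.44 − (-1.600) = 8.04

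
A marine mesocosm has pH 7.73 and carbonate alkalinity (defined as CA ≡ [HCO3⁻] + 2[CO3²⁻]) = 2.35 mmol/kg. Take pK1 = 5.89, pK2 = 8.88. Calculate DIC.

CA = [HCO3⁻] + 2[CO3²⁻] = (α₁ + 2α₂)·DIC
At pH 7.73: [H⁺]/K1 = 10^-1.84 = 0.014454, K2/[H⁺] = 10^-1.15 = 0.070795
α₁ = 1/(1 + 0.014454 + 0.070795) = 1/1.0852 = 0.9214; α₂ = α₁·K2/[H⁺] = 0.06523
α₁ + 2α₂ = 1.0519
DIC = CA / (α₁ + 2α₂) = 2.35 / 1.0519 = 2.23 mmol/kg

DIC = 2.23 mmol/kg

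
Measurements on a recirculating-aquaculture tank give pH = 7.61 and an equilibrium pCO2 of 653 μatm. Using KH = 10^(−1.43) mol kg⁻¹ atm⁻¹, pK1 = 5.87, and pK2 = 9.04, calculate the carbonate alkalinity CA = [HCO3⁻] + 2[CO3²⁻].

[CO2*] = KH · pCO2 = 10^(−1.43) × 653×10^-6 = 2.426×10^-5 mol/kg
α₀ = 1/(1 + K1/[H⁺] + K1K2/[H⁺]²) = 1/(1 + 10^+1.74 + 10^+0.31) = 0.01724
DIC = [CO2*]/α₀ = 2.426×10^-5 / 0.01724 = 1.407 mmol/kg
CA = (α₁ + 2α₂)·DIC = (0.9476 + 2×0.03520) × 1.407 = 1.43 mmol/kg

CA = 1.43 mmol/kg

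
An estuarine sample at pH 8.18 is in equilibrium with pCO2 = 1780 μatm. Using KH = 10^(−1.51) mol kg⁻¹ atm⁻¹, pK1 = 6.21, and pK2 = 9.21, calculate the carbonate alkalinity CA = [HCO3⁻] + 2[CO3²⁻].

CA = 6.09 mmol/kg

[CO2*] = KH · pCO2 = 10^(−1.51) × 1780×10^-6 = 5.501×10^-5 mol/kg
α₀ = 1/(1 + K1/[H⁺] + K1K2/[H⁺]²) = 1/(1 + 10^+1.97 + 10^+0.94) = 0.009705
DIC = [CO2*]/α₀ = 5.501×10^-5 / 0.009705 = 5.668 mmol/kg
CA = (α₁ + 2α₂)·DIC = (0.9058 + 2×0.08453) × 5.668 = 6.09 mmol/kg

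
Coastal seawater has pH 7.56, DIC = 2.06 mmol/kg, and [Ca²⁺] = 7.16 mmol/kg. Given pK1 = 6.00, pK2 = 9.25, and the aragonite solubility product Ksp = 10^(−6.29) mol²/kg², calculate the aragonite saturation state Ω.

Ω = 0.560

α₂ = 1 / (1 + [H⁺]/K2 + [H⁺]²/(K1K2)) = 1 / (1 + 10^+1.69 + 10^+0.13)
   = 1 / (1 + 48.978 + 1.3490) = 1/51.327 = 0.01948
[CO3²⁻] = α₂ × DIC = 0.01948 × 2.06 = 0.04013 mmol/kg
Ksp = 10^(−6.29) = 5.129×10^-7
Ω = [Ca²⁺][CO3²⁻]/Ksp = (7.16×10^-3)(4.013×10^-5) / 5.129×10^-7 = 0.560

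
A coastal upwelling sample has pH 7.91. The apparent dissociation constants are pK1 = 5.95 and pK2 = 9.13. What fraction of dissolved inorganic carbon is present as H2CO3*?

α₀ = 0.0102

α₀ = 1 / (1 + K1/[H⁺] + K1K2/[H⁺]²) = 1 / (1 + 10^+1.96 + 10^+0.74)
   = 1 / (1 + 91.201 + 5.4954) = 1/97.696 = 0.01024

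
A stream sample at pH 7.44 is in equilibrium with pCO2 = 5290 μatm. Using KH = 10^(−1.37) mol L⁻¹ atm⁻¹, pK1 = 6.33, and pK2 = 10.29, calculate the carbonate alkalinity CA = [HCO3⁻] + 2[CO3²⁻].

[CO2*] = KH · pCO2 = 10^(−1.37) × 5290×10^-6 = 2.257×10^-4 mol/L
α₀ = 1/(1 + K1/[H⁺] + K1K2/[H⁺]²) = 1/(1 + 10^+1.11 + 10^-1.74) = 0.07194
DIC = [CO2*]/α₀ = 2.257×10^-4 / 0.07194 = 3.137 mmol/L
CA = (α₁ + 2α₂)·DIC = (0.9268 + 2×0.001309) × 3.137 = 2.92 mmol/L

CA = 2.92 mmol/L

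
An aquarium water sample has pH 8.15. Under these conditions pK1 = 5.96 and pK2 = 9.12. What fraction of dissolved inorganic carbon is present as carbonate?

α₂ = 1 / (1 + [H⁺]/K2 + [H⁺]²/(K1K2)) = 1 / (1 + 10^+0.97 + 10^-1.22)
   = 1 / (1 + 9.3325 + 0.060256) = 1/10.393 = 0.09622

α₂ = 0.0962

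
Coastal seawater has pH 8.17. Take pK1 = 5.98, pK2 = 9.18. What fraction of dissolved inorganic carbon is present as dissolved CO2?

α₀ = 1 / (1 + K1/[H⁺] + K1K2/[H⁺]²) = 1 / (1 + 10^+2.19 + 10^+1.18)
   = 1 / (1 + 154.88 + 15.136) = 1/171.02 = 0.005847

α₀ = 0.00585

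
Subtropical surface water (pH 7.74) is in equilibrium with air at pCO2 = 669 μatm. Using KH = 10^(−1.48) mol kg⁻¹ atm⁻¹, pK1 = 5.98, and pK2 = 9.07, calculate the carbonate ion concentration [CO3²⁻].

[CO3²⁻] = 0.0596 mmol/kg

[CO2*] = KH · pCO2 = 10^(−1.48) × 669×10^-6 = 2.215×10^-5 mol/kg
α₀ = 1/(1 + K1/[H⁺] + K1K2/[H⁺]²) = 1/(1 + 10^+1.76 + 10^+0.43) = 0.01633
DIC = [CO2*]/α₀ = 2.215×10^-5 / 0.01633 = 1.357 mmol/kg
[CO3²⁻] = α₂·DIC; α₂ = 0.04395, so [CO3²⁻] = 0.04395 × 1.357 = 0.0596 mmol/kg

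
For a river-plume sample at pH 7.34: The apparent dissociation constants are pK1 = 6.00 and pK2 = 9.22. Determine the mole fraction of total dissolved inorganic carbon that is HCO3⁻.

α₁ = 0.944

α₁ = 1 / (1 + [H⁺]/K1 + K2/[H⁺]) = 1 / (1 + 10^-1.34 + 10^-1.88)
   = 1 / (1 + 0.045709 + 0.013183) = 1/1.0589 = 0.9444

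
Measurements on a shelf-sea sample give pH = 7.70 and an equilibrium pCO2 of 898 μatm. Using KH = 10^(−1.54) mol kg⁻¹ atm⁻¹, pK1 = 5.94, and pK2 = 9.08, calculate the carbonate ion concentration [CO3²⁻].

[CO2*] = KH · pCO2 = 10^(−1.54) × 898×10^-6 = 2.590×10^-5 mol/kg
α₀ = 1/(1 + K1/[H⁺] + K1K2/[H⁺]²) = 1/(1 + 10^+1.76 + 10^+0.38) = 0.01641
DIC = [CO2*]/α₀ = 2.590×10^-5 / 0.01641 = 1.578 mmol/kg
[CO3²⁻] = α₂·DIC; α₂ = 0.03936, so [CO3²⁻] = 0.03936 × 1.578 = 0.0621 mmol/kg

[CO3²⁻] = 0.0621 mmol/kg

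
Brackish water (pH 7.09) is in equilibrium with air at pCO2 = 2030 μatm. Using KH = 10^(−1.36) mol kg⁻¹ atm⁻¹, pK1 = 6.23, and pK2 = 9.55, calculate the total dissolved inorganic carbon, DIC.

DIC = 0.733 mmol/kg

[CO2*] = KH · pCO2 = 10^(−1.36) × 2030×10^-6 = 8.861×10^-5 mol/kg
α₀ = 1/(1 + K1/[H⁺] + K1K2/[H⁺]²) = 1/(1 + 10^+0.86 + 10^-1.60) = 0.1209
DIC = [CO2*]/α₀ = 8.861×10^-5 / 0.1209 = 0.733 mmol/kg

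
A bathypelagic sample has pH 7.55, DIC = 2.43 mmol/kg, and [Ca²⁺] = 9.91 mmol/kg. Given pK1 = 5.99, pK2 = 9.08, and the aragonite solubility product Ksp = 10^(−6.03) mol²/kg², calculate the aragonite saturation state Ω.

Ω = 0.720

α₂ = 1 / (1 + [H⁺]/K2 + [H⁺]²/(K1K2)) = 1 / (1 + 10^+1.53 + 10^-0.03)
   = 1 / (1 + 33.884 + 0.93325) = 1/35.818 = 0.02792
[CO3²⁻] = α₂ × DIC = 0.02792 × 2.43 = 0.06784 mmol/kg
Ksp = 10^(−6.03) = 9.333×10^-7
Ω = [Ca²⁺][CO3²⁻]/Ksp = (9.91×10^-3)(6.784×10^-5) / 9.333×10^-7 = 0.720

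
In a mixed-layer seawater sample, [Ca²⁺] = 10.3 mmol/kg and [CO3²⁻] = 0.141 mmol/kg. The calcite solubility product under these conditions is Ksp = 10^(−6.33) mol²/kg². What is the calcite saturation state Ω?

Ksp = 10^(−6.33) = 4.677×10^-7
Ω = [Ca²⁺][CO3²⁻]/Ksp = (10.3×10^-3)(0.141×10^-3) / 4.677×10^-7 = 3.10

Ω = 3.10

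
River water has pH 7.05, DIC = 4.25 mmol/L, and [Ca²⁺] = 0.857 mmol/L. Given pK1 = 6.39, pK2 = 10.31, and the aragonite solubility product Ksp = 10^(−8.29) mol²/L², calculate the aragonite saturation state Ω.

Ω = 0.320

α₂ = 1 / (1 + [H⁺]/K2 + [H⁺]²/(K1K2)) = 1 / (1 + 10^+3.26 + 10^+2.60)
   = 1 / (1 + 1819.7 + 398.11) = 1/2218.8 = 0.0004507
[CO3²⁻] = α₂ × DIC = 0.0004507 × 4.25 = 0.001915 mmol/L = 1.915 μmol/L
Ksp = 10^(−8.29) = 5.129×10^-9
Ω = [Ca²⁺][CO3²⁻]/Ksp = (0.857×10^-3)(1.915×10^-6) / 5.129×10^-9 = 0.320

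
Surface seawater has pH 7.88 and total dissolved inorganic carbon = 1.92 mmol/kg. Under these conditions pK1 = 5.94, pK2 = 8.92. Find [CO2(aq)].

α₀ = 1 / (1 + K1/[H⁺] + K1K2/[H⁺]²) = 1 / (1 + 10^+1.94 + 10^+0.90)
   = 1 / (1 + 87.096 + 7.9433) = 1/96.040 = 0.01041
[CO2*] = α₀ × DIC = 0.01041 × 1.92 = 0.0200 mmol/kg = 20.0 μmol/kg

[CO2*] = 20.0 μmol/kg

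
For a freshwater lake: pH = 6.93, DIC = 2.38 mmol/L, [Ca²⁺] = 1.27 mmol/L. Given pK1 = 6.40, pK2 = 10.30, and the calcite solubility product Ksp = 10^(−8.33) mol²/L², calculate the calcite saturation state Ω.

Ω = 0.213

α₂ = 1 / (1 + [H⁺]/K2 + [H⁺]²/(K1K2)) = 1 / (1 + 10^+3.37 + 10^+2.84)
   = 1 / (1 + 2344.2 + 691.83) = 1/3037.1 = 0.0003293
[CO3²⁻] = α₂ × DIC = 0.0003293 × 2.38 = 0.0007837 mmol/L = 0.7837 μmol/L
Ksp = 10^(−8.33) = 4.677×10^-9
Ω = [Ca²⁺][CO3²⁻]/Ksp = (1.27×10^-3)(7.837×10^-7) / 4.677×10^-9 = 0.213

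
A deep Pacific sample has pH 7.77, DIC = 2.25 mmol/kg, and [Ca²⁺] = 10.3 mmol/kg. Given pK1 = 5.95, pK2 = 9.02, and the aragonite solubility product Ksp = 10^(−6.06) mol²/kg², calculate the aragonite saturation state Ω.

α₂ = 1 / (1 + [H⁺]/K2 + [H⁺]²/(K1K2)) = 1 / (1 + 10^+1.25 + 10^-0.57)
   = 1 / (1 + 17.783 + 0.26915) = 1/19.052 = 0.05249
[CO3²⁻] = α₂ × DIC = 0.05249 × 2.25 = 0.1181 mmol/kg
Ksp = 10^(−6.06) = 8.710×10^-7
Ω = [Ca²⁺][CO3²⁻]/Ksp = (10.3×10^-3)(1.181×10^-4) / 8.710×10^-7 = 1.40

Ω = 1.40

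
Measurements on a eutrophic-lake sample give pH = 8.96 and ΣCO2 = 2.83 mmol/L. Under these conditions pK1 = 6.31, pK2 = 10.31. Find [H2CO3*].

α₀ = 1 / (1 + K1/[H⁺] + K1K2/[H⁺]²) = 1 / (1 + 10^+2.65 + 10^+1.30)
   = 1 / (1 + 446.68 + 19.953) = 1/467.64 = 0.002138
[CO2*] = α₀ × DIC = 0.002138 × 2.83 = 0.00605 mmol/L = 6.05 μmol/L

[CO2*] = 6.05 μmol/L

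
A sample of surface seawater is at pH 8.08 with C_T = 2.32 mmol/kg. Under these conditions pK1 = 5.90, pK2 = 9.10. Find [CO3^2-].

α₂ = 1 / (1 + [H⁺]/K2 + [H⁺]²/(K1K2)) = 1 / (1 + 10^+1.02 + 10^-1.16)
   = 1 / (1 + 10.471 + 0.069183) = 1/11.540 = 0.08665
[CO3²⁻] = α₂ × DIC = 0.08665 × 2.32 = 0.201 mmol/kg

[CO3²⁻] = 0.201 mmol/kg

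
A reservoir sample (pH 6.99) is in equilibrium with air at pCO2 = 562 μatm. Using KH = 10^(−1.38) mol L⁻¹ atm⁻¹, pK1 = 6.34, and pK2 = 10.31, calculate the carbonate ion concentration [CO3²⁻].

[CO3²⁻] = 0.0501 μmol/L

[CO2*] = KH · pCO2 = 10^(−1.38) × 562×10^-6 = 2.343×10^-5 mol/L
α₀ = 1/(1 + K1/[H⁺] + K1K2/[H⁺]²) = 1/(1 + 10^+0.65 + 10^-2.67) = 0.1828
DIC = [CO2*]/α₀ = 2.343×10^-5 / 0.1828 = 0.1281 mmol/L
[CO3²⁻] = α₂·DIC; α₂ = 0.0003909, so [CO3²⁻] = 0.0003909 × 0.1281 = 5.01×10^-5 mmol/L = 0.0501 μmol/L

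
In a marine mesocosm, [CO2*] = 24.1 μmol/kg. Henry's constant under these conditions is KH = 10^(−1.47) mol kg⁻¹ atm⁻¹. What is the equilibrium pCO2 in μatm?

pCO2 = 711 μatm

KH = 10^(−1.47) = 3.388×10^-2 mol kg⁻¹ atm⁻¹
pCO2 = [CO2*]/KH = 24.1×10^-6 / 3.388×10^-2 = 7.11×10^-4 atm = 711 μatm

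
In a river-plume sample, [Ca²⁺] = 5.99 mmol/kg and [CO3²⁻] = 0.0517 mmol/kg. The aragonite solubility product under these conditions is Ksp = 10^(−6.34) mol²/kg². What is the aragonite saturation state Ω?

Ksp = 10^(−6.34) = 4.571×10^-7
Ω = [Ca²⁺][CO3²⁻]/Ksp = (5.99×10^-3)(0.0517×10^-3) / 4.571×10^-7 = 0.678

Ω = 0.678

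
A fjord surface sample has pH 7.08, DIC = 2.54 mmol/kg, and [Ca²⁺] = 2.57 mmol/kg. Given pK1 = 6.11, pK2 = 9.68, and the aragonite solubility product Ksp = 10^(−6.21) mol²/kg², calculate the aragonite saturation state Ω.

Ω = 0.0240

α₂ = 1 / (1 + [H⁺]/K2 + [H⁺]²/(K1K2)) = 1 / (1 + 10^+2.60 + 10^+1.63)
   = 1 / (1 + 398.11 + 42.658) = 1/441.77 = 0.002264
[CO3²⁻] = α₂ × DIC = 0.002264 × 2.54 = 0.005750 mmol/kg = 5.750 μmol/kg
Ksp = 10^(−6.21) = 6.166×10^-7
Ω = [Ca²⁺][CO3²⁻]/Ksp = (2.57×10^-3)(5.750×10^-6) / 6.166×10^-7 = 0.0240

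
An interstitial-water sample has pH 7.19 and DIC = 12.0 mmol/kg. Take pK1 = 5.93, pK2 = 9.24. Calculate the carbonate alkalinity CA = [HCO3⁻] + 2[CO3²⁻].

CA = [HCO3⁻] + 2[CO3²⁻] = (α₁ + 2α₂)·DIC
At pH 7.19: [H⁺]/K1 = 10^-1.26 = 0.054954, K2/[H⁺] = 10^-2.05 = 0.0089125
α₁ = 1/(1 + 0.054954 + 0.0089125) = 1/1.0639 = 0.9400; α₂ = α₁·K2/[H⁺] = 0.008377
α₁ + 2α₂ = 0.9567
CA = 0.9567 × 12.0 = 11.5 mmol/kg

CA = 11.5 mmol/kg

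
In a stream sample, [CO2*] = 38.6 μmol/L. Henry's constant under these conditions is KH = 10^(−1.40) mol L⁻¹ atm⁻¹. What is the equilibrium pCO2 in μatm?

KH = 10^(−1.40) = 3.981×10^-2 mol L⁻¹ atm⁻¹
pCO2 = [CO2*]/KH = 38.6×10^-6 / 3.981×10^-2 = 9.70×10^-4 atm = 970 μatm

pCO2 = 970 μatm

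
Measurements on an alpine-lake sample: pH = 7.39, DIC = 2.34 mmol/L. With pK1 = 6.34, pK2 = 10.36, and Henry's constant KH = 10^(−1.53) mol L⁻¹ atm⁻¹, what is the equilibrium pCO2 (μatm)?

pCO2 = 6480 μatm

α₀ = 1 / (1 + K1/[H⁺] + K1K2/[H⁺]²) = 1 / (1 + 10^+1.05 + 10^-1.92)
   = 1 / (1 + 11.220 + 0.012023) = 1/12.232 = 0.08175
[CO2*] = α₀ × DIC = 0.08175 × 2.34 = 0.1913 mmol/L
pCO2 = [CO2*]/KH = 1.913×10^-4 / 2.951×10^-2 = 6480 μatm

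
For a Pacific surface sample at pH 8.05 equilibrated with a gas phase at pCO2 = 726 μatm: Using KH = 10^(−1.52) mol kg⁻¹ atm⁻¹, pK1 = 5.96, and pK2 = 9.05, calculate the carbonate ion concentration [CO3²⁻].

[CO3²⁻] = 0.270 mmol/kg

[CO2*] = KH · pCO2 = 10^(−1.52) × 726×10^-6 = 2.192×10^-5 mol/kg
α₀ = 1/(1 + K1/[H⁺] + K1K2/[H⁺]²) = 1/(1 + 10^+2.09 + 10^+1.09) = 0.007335
DIC = [CO2*]/α₀ = 2.192×10^-5 / 0.007335 = 2.989 mmol/kg
[CO3²⁻] = α₂·DIC; α₂ = 0.09024, so [CO3²⁻] = 0.09024 × 2.989 = 0.270 mmol/kg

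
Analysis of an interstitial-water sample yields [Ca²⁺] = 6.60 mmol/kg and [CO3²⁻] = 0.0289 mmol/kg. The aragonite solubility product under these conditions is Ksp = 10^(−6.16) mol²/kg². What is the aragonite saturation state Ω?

Ω = 0.276

Ksp = 10^(−6.16) = 6.918×10^-7
Ω = [Ca²⁺][CO3²⁻]/Ksp = (6.60×10^-3)(0.0289×10^-3) / 6.918×10^-7 = 0.276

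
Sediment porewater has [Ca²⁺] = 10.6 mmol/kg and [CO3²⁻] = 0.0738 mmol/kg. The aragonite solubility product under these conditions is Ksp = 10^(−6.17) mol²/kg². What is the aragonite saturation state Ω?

Ω = 1.16

Ksp = 10^(−6.17) = 6.761×10^-7
Ω = [Ca²⁺][CO3²⁻]/Ksp = (10.6×10^-3)(0.0738×10^-3) / 6.761×10^-7 = 1.16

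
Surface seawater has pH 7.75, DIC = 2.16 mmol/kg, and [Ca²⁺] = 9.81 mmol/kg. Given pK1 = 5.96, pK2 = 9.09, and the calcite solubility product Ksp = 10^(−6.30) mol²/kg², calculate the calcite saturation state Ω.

α₂ = 1 / (1 + [H⁺]/K2 + [H⁺]²/(K1K2)) = 1 / (1 + 10^+1.34 + 10^-0.45)
   = 1 / (1 + 21.878 + 0.35481) = 1/23.232 = 0.04304
[CO3²⁻] = α₂ × DIC = 0.04304 × 2.16 = 0.09297 mmol/kg
Ksp = 10^(−6.30) = 5.012×10^-7
Ω = [Ca²⁺][CO3²⁻]/Ksp = (9.81×10^-3)(9.297×10^-5) / 5.012×10^-7 = 1.82

Ω = 1.82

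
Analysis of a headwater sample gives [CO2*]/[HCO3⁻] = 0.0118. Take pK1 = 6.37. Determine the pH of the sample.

pH = 8.30

From K1 = [H⁺][HCO3⁻]/[CO2*]:  pH = pK1 − log₁₀([CO2*]/[HCO3⁻])
log₁₀(0.0118) = -1.928
pH = 6.37 − (-1.928) = 8.30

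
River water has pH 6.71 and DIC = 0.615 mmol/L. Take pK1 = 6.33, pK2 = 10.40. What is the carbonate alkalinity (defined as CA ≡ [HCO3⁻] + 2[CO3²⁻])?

CA = [HCO3⁻] + 2[CO3²⁻] = (α₁ + 2α₂)·DIC
At pH 6.71: [H⁺]/K1 = 10^-0.38 = 0.41687, K2/[H⁺] = 10^-3.69 = 0.00020417
α₁ = 1/(1 + 0.41687 + 0.00020417) = 1/1.4171 = 0.7057; α₂ = α₁·K2/[H⁺] = 0.0001441
α₁ + 2α₂ = 0.7060
CA = 0.7060 × 0.615 = 0.434 mmol/L

CA = 0.434 mmol/L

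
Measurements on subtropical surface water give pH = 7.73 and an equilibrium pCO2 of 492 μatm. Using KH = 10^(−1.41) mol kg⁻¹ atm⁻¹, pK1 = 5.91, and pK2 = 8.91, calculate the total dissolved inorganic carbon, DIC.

DIC = 1.37 mmol/kg

[CO2*] = KH · pCO2 = 10^(−1.41) × 492×10^-6 = 1.914×10^-5 mol/kg
α₀ = 1/(1 + K1/[H⁺] + K1K2/[H⁺]²) = 1/(1 + 10^+1.82 + 10^+0.64) = 0.01400
DIC = [CO2*]/α₀ = 1.914×10^-5 / 0.01400 = 1.37 mmol/kg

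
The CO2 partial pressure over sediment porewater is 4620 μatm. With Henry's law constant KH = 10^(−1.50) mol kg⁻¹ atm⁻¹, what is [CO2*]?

[CO2*] = 146 μmol/kg

KH = 10^(−1.50) = 3.162×10^-2 mol kg⁻¹ atm⁻¹
[CO2*] = KH · pCO2 = 3.162×10^-2 × 4620×10^-6 atm = 1.46×10^-4 mol/kg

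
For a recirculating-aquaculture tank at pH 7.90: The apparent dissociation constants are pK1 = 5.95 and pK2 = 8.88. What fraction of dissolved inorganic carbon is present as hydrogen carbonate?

α₁ = 1 / (1 + [H⁺]/K1 + K2/[H⁺]) = 1 / (1 + 10^-1.95 + 10^-0.98)
   = 1 / (1 + 0.011220 + 0.10471) = 1/1.1159 = 0.8961

α₁ = 0.896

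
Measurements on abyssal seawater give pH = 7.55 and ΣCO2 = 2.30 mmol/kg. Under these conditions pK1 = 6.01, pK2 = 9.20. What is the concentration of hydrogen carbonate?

α₁ = 1 / (1 + [H⁺]/K1 + K2/[H⁺]) = 1 / (1 + 10^-1.54 + 10^-1.65)
   = 1 / (1 + 0.028840 + 0.022387) = 1/1.0512 = 0.9513
[HCO3⁻] = α₁ × DIC = 0.9513 × 2.30 = 2.19 mmol/kg

[HCO3⁻] = 2.19 mmol/kg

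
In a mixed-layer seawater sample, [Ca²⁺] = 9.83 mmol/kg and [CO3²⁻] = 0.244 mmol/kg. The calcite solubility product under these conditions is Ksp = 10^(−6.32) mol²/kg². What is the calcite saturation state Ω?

Ω = 5.01

Ksp = 10^(−6.32) = 4.786×10^-7
Ω = [Ca²⁺][CO3²⁻]/Ksp = (9.83×10^-3)(0.244×10^-3) / 4.786×10^-7 = 5.01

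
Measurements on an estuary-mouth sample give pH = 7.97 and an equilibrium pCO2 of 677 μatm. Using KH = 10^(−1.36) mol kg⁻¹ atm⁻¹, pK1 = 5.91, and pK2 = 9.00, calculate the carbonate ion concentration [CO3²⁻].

[CO2*] = KH · pCO2 = 10^(−1.36) × 677×10^-6 = 2.955×10^-5 mol/kg
α₀ = 1/(1 + K1/[H⁺] + K1K2/[H⁺]²) = 1/(1 + 10^+2.06 + 10^+1.03) = 0.007903
DIC = [CO2*]/α₀ = 2.955×10^-5 / 0.007903 = 3.739 mmol/kg
[CO3²⁻] = α₂·DIC; α₂ = 0.08468, so [CO3²⁻] = 0.08468 × 3.739 = 0.317 mmol/kg

[CO3²⁻] = 0.317 mmol/kg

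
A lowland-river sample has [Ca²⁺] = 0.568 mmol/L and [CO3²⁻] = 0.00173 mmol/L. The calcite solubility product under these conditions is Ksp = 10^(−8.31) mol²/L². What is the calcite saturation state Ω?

Ω = 0.201

Ksp = 10^(−8.31) = 4.898×10^-9
Ω = [Ca²⁺][CO3²⁻]/Ksp = (0.568×10^-3)(0.00173×10^-3) / 4.898×10^-9 = 0.201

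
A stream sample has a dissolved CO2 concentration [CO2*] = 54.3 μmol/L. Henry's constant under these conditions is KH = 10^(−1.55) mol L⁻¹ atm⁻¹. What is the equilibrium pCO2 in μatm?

pCO2 = 1930 μatm

KH = 10^(−1.55) = 2.818×10^-2 mol L⁻¹ atm⁻¹
pCO2 = [CO2*]/KH = 54.3×10^-6 / 2.818×10^-2 = 1.93×10^-3 atm = 1930 μatm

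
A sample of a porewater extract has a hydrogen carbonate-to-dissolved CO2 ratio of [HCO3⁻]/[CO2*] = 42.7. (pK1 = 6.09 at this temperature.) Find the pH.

From K1 = [H⁺][HCO3⁻]/[CO2*]:  pH = pK1 + log₁₀([HCO3⁻]/[CO2*])
log₁₀(42.7) = +1.630
pH = 6.09 + (+1.630) = 7.72

pH = 7.72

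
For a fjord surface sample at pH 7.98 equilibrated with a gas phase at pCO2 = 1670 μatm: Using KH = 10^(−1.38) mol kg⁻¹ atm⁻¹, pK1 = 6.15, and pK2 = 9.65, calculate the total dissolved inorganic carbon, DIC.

DIC = 4.88 mmol/kg

[CO2*] = KH · pCO2 = 10^(−1.38) × 1670×10^-6 = 6.962×10^-5 mol/kg
α₀ = 1/(1 + K1/[H⁺] + K1K2/[H⁺]²) = 1/(1 + 10^+1.83 + 10^+0.16) = 0.01427
DIC = [CO2*]/α₀ = 6.962×10^-5 / 0.01427 = 4.88 mmol/kg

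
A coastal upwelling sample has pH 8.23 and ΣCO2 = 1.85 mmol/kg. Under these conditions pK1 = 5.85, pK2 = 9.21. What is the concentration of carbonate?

α₂ = 1 / (1 + [H⁺]/K2 + [H⁺]²/(K1K2)) = 1 / (1 + 10^+0.98 + 10^-1.40)
   = 1 / (1 + 9.5499 + 0.039811) = 1/10.590 = 0.09443
[CO3²⁻] = α₂ × DIC = 0.09443 × 1.85 = 0.175 mmol/kg

[CO3²⁻] = 0.175 mmol/kg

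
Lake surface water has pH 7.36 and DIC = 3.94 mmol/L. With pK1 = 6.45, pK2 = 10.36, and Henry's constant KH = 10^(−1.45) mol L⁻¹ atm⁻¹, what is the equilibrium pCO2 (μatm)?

α₀ = 1 / (1 + K1/[H⁺] + K1K2/[H⁺]²) = 1 / (1 + 10^+0.91 + 10^-2.09)
   = 1 / (1 + 8.1283 + 0.0081283) = 1/9.1364 = 0.1095
[CO2*] = α₀ × DIC = 0.1095 × 3.94 = 0.4312 mmol/L
pCO2 = [CO2*]/KH = 4.312×10^-4 / 3.548×10^-2 = 1.22×10^4 μatm

pCO2 = 1.22×10^4 μatm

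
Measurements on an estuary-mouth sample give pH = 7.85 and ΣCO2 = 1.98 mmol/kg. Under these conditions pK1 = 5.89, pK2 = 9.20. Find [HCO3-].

[HCO3⁻] = 1.88 mmol/kg

α₁ = 1 / (1 + [H⁺]/K1 + K2/[H⁺]) = 1 / (1 + 10^-1.96 + 10^-1.35)
   = 1 / (1 + 0.010965 + 0.044668) = 1/1.0556 = 0.9473
[HCO3⁻] = α₁ × DIC = 0.9473 × 1.98 = 1.88 mmol/kg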